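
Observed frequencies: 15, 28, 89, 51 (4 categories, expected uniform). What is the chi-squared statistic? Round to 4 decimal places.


chi2 = sum((O-E)^2/E), E = total/4
total = 183, E = 183/4 = 45.75
(15 - 45.75)^2 / 45.75 = 945.5625 / 45.75 = 5043/244 ≈ 20.668033
(28 - 45.75)^2 / 45.75 = 315.0625 / 45.75 = 5041/732 ≈ 6.886612
(89 - 45.75)^2 / 45.75 = 1870.5625 / 45.75 = 29929/732 ≈ 40.886612
(51 - 45.75)^2 / 45.75 = 27.5625 / 45.75 = 147/244 ≈ 0.602459
chi2 = 12635/183 ≈ 69.043716

69.0437


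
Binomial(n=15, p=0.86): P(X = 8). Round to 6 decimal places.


P = C(n,k) * p^k * (1-p)^(n-k)
C(15,8) = 6435
p^k = 0.86^8 ≈ 0.2992179
(1-p)^(n-k) = 0.14^7 ≈ 0.000001054135
P = 6435 * 0.2992179 * 0.000001054135 ≈ 0.002030

0.002030


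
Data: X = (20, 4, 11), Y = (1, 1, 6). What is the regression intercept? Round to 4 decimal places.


a = ybar - b*xbar, where b = sum((xi-xbar)(yi-ybar)) / sum((xi-xbar)^2)
n = 3, xbar = 35/3 ≈ 11.666667, ybar = 8/3 ≈ 2.666667
Sxy = sum((xi-xbar)(yi-ybar)) = -10/3 ≈ -3.333333
Sxx = sum((xi-xbar)^2) = 386/3 ≈ 128.666667
b = Sxy / Sxx = -5/193 ≈ -0.025907
a = 2.666667 - (-0.025907) * 11.666667 = 573/193 ≈ 2.968912

2.9689


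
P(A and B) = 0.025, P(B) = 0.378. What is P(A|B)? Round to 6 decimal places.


P(A|B) = P(A and B) / P(B) = 0.025 / 0.378 = 25/378 ≈ 0.06613757

0.066138


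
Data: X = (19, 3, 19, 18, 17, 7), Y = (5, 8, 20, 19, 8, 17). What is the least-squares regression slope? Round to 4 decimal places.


b = sum((xi-xbar)(yi-ybar)) / sum((xi-xbar)^2)
n = 6, xbar = 83/6 ≈ 13.833333, ybar = 77/6 ≈ 12.833333
Sxy = sum((xi-xbar)(yi-ybar)) = 185/6 ≈ 30.833333
Sxx = sum((xi-xbar)^2) = 1469/6 ≈ 244.833333
b = Sxy / Sxx = 185/1469 ≈ 0.125936

0.1259


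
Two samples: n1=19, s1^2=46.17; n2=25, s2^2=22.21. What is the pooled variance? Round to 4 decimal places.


sp^2 = ((n1-1)*s1^2 + (n2-1)*s2^2)/(n1+n2-2)
(n1-1)*s1^2 = 18 * 46.17 = 831.06
(n2-1)*s2^2 = 24 * 22.21 = 533.04
numerator = 831.06 + 533.04 = 1364.1
n1+n2-2 = 42
sp^2 = 1364.1 / 42 = 4547/140 ≈ 32.478571

32.4786


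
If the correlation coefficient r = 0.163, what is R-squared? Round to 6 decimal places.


R^2 = r^2 = (0.163)^2 = 0.026569

0.026569


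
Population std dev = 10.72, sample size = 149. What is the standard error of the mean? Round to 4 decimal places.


SE = sigma / sqrt(n)
sqrt(149) ≈ 12.206556
SE = 10.72 / 12.206556 ≈ 0.878217

0.8782


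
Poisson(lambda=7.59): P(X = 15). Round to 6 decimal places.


P = e^(-lam) * lam^k / k!
e^(-7.59) ≈ 0.0005054811
lam^k = 7.59^15 ≈ 15981834846577.295201
k! = 15! = 1307674368000
P = 0.0005054811 * 15981834846577.295201 / 1307674368000 ≈ 0.006178

0.006178


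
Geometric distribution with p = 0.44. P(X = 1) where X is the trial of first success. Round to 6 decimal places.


P = (1-p)^(k-1) * p
(1-p)^(k-1) = 0.56^0 = 1
P = 1 * 0.44 = 0.44

0.440000


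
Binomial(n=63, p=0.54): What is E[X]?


E[X] = n*p = 63 * 0.54 = 34.02

34.02


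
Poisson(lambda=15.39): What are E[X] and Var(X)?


E[X] = Var(X) = lambda = 15.39

15.39, 15.39


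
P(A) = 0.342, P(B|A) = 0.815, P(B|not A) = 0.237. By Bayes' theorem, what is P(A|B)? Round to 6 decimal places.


P(A|B) = P(B|A)*P(A) / P(B), P(B) = P(B|A)*P(A) + P(B|not A)*P(not A)
P(B|A)*P(A) = 0.815 * 0.342 = 0.27873
P(B|not A)*P(not A) = 0.237 * 0.658 = 0.155946
P(B) = 0.27873 + 0.155946 = 0.434676
P(A|B) = 0.27873 / 0.434676 ≈ 0.64123623

0.641236


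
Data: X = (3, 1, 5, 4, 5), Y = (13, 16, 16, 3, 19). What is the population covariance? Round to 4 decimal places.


Cov = (1/n)*sum((xi-xbar)(yi-ybar))
n = 5, xbar = 18/5 = 3.6, ybar = 67/5 = 13.4
sum((xi-xbar)(yi-ybar)) = 0.8
Cov = 0.8 / 5 = 0.16

0.1600


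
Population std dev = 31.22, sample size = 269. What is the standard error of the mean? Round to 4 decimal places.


SE = sigma / sqrt(n)
sqrt(269) ≈ 16.401219
SE = 31.22 / 16.401219 ≈ 1.903517

1.9035


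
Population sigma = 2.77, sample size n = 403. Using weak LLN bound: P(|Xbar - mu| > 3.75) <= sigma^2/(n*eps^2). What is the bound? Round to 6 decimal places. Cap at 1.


bound = min(1, sigma^2/(n*eps^2))
sigma^2 = 2.77^2 = 7.6729
n*eps^2 = 403 * 3.75^2 = 403 * 14.0625 = 5667.1875
sigma^2/(n*eps^2) = 7.6729 / 5667.1875 ≈ 0.00135392

0.001354


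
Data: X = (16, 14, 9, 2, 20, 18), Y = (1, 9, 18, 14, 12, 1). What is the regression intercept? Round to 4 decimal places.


a = ybar - b*xbar, where b = sum((xi-xbar)(yi-ybar)) / sum((xi-xbar)^2)
n = 6, xbar = 79/6 ≈ 13.166667, ybar = 55/6 ≈ 9.166667
Sxy = sum((xi-xbar)(yi-ybar)) = -805/6 ≈ -134.166667
Sxx = sum((xi-xbar)^2) = 1325/6 ≈ 220.833333
b = Sxy / Sxx = -161/265 ≈ -0.607547
a = 9.166667 - (-0.607547) * 13.166667 = 4549/265 ≈ 17.166038

17.1660


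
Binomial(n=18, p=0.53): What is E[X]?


E[X] = n*p = 18 * 0.53 = 9.54

9.54


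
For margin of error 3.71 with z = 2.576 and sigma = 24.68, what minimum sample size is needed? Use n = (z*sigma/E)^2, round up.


z*sigma/E = 2.576 * 24.68 / 3.71 = 113528/6625 ≈ 17.136302
(z*sigma/E)^2 ≈ 293.652842
round up: n = 294

294


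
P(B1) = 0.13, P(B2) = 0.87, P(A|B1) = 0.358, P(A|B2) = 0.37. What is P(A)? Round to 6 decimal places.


P(A) = P(A|B1)*P(B1) + P(A|B2)*P(B2)
P(A|B1)*P(B1) = 0.358 * 0.13 = 0.04654
P(A|B2)*P(B2) = 0.37 * 0.87 = 0.3219
P(A) = 0.04654 + 0.3219 = 0.36844

0.368440


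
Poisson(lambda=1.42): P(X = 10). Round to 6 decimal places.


P = e^(-lam) * lam^k / k!
e^(-1.42) ≈ 0.2417140
lam^k = 1.42^10 ≈ 33.333694
k! = 10! = 3628800
P = 0.2417140 * 33.333694 / 3628800 ≈ 0.000002

0.000002


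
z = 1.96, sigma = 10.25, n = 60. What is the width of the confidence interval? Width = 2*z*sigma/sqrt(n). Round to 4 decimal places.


width = 2*z*sigma/sqrt(n)
2*z*sigma = 2 * 1.96 * 10.25 = 40.18
sqrt(60) ≈ 7.745967
width = 40.18 / 7.745967 ≈ 5.187216

5.1872


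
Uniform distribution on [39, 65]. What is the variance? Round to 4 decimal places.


Var = (b-a)^2 / 12
(b-a)^2 = (65 - 39)^2 = 676
Var = 676/12 ≈ 56.333333

56.3333


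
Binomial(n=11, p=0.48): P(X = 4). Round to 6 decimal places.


P = C(n,k) * p^k * (1-p)^(n-k)
C(11,4) = 330
p^k = 0.48^4 = 0.05308416
(1-p)^(n-k) = 0.52^7 ≈ 0.01028072
P = 330 * 0.05308416 * 0.01028072 ≈ 0.180095

0.180095


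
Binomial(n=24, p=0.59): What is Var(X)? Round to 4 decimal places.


Var = n*p*(1-p) = 24 * 0.59 * 0.41 = 5.8056

5.8056


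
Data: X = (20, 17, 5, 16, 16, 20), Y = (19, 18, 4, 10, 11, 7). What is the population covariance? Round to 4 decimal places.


Cov = (1/n)*sum((xi-xbar)(yi-ybar))
n = 6, xbar = 94/6 = 47/3 ≈ 15.666667, ybar = 69/6 = 11.5
sum((xi-xbar)(yi-ybar)) = 101
Cov = 101 / 6 = 101/6 ≈ 16.833333

16.8333


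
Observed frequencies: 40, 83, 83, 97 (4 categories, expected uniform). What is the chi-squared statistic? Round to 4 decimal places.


chi2 = sum((O-E)^2/E), E = total/4
total = 303, E = 303/4 = 75.75
(40 - 75.75)^2 / 75.75 = 1278.0625 / 75.75 = 20449/1212 ≈ 16.872112
(83 - 75.75)^2 / 75.75 = 52.5625 / 75.75 = 841/1212 ≈ 0.693894
(83 - 75.75)^2 / 75.75 = 52.5625 / 75.75 = 841/1212 ≈ 0.693894
(97 - 75.75)^2 / 75.75 = 451.5625 / 75.75 = 7225/1212 ≈ 5.961221
chi2 = 7339/303 ≈ 24.221122

24.2211


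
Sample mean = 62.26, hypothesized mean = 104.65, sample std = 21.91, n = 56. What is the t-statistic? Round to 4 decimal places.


t = (xbar - mu0) / (s/sqrt(n))
xbar - mu0 = 62.26 - 104.65 = -42.39
sqrt(56) ≈ 7.48331477
s/sqrt(n) = 21.91 / 7.48331477 ≈ 2.92784691
t = -42.39 / 2.92784691 ≈ -14.478216

-14.4782


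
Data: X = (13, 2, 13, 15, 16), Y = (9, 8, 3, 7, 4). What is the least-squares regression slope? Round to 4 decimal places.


b = sum((xi-xbar)(yi-ybar)) / sum((xi-xbar)^2)
n = 5, xbar = 59/5 = 11.8, ybar = 31/5 = 6.2
Sxy = sum((xi-xbar)(yi-ybar)) = -24.8
Sxx = sum((xi-xbar)^2) = 126.8
b = Sxy / Sxx = -62/317 ≈ -0.195584

-0.1956


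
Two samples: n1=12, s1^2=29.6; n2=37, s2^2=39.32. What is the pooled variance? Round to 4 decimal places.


sp^2 = ((n1-1)*s1^2 + (n2-1)*s2^2)/(n1+n2-2)
(n1-1)*s1^2 = 11 * 29.6 = 325.6
(n2-1)*s2^2 = 36 * 39.32 = 1415.52
numerator = 325.6 + 1415.52 = 1741.12
n1+n2-2 = 47
sp^2 = 1741.12 / 47 = 43528/1175 ≈ 37.045106

37.0451


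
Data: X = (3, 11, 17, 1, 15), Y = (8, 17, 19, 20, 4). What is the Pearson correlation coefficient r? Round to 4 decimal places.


r = sum((xi-xbar)(yi-ybar)) / sqrt(sum((xi-xbar)^2) * sum((yi-ybar)^2))
n = 5, xbar = 47/5 = 9.4, ybar = 68/5 = 13.6
Sxy = sum((xi-xbar)(yi-ybar)) = -25.2
Sxx = sum((xi-xbar)^2) = 203.2
Syy = sum((yi-ybar)^2) = 205.2
sqrt(Sxx*Syy) ≈ 204.197551
r = Sxy / sqrt(Sxx*Syy) = -25.2 / 204.197551 ≈ -0.123410

-0.1234


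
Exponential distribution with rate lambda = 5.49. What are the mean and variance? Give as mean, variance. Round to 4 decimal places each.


mean = 1/lam, var = 1/lam^2
mean = 1 / 5.49 = 100/549 ≈ 0.182149
lam^2 = 5.49^2 = 30.1401
var = 1 / 30.1401 ≈ 0.033178

0.1821, 0.0332


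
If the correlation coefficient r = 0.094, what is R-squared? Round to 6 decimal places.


R^2 = r^2 = (0.094)^2 = 0.008836

0.008836


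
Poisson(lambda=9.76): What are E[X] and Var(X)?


E[X] = Var(X) = lambda = 9.76

9.76, 9.76


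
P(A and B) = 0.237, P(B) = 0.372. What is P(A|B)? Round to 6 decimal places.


P(A|B) = P(A and B) / P(B) = 0.237 / 0.372 = 79/124 ≈ 0.63709677

0.637097


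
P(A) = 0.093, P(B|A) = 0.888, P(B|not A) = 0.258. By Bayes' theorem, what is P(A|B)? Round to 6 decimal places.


P(A|B) = P(B|A)*P(A) / P(B), P(B) = P(B|A)*P(A) + P(B|not A)*P(not A)
P(B|A)*P(A) = 0.888 * 0.093 = 0.082584
P(B|not A)*P(not A) = 0.258 * 0.907 = 0.234006
P(B) = 0.082584 + 0.234006 = 0.31659
P(A|B) = 0.082584 / 0.31659 ≈ 0.26085473

0.260855


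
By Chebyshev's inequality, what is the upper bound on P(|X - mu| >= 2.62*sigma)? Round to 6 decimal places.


P <= 1/k^2
k^2 = 2.62^2 = 6.8644
1/k^2 = 1 / 6.8644 ≈ 0.14567916

0.145679


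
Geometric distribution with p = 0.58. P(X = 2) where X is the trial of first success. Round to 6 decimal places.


P = (1-p)^(k-1) * p
(1-p)^(k-1) = 0.42^1 = 0.42
P = 0.42 * 0.58 = 0.2436

0.243600


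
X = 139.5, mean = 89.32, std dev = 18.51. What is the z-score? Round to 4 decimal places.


z = (X - mu) / sigma
X - mu = 139.5 - 89.32 = 50.18
z = 50.18 / 18.51 = 5018/1851 ≈ 2.710967

2.7110


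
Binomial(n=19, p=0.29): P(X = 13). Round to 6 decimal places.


P = C(n,k) * p^k * (1-p)^(n-k)
C(19,13) = 27132
p^k = 0.29^13 ≈ 0.0000001026063
(1-p)^(n-k) = 0.71^6 ≈ 0.1281003
P = 27132 * 0.0000001026063 * 0.1281003 ≈ 0.000357

0.000357


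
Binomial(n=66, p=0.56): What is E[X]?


E[X] = n*p = 66 * 0.56 = 36.96

36.96


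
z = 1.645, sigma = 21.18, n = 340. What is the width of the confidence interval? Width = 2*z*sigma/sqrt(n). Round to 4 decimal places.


width = 2*z*sigma/sqrt(n)
2*z*sigma = 2 * 1.645 * 21.18 = 69.6822
sqrt(340) ≈ 18.439089
width = 69.6822 / 18.439089 ≈ 3.779048

3.7790


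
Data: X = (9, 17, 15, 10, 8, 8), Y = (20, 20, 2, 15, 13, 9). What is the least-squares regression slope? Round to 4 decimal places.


b = sum((xi-xbar)(yi-ybar)) / sum((xi-xbar)^2)
n = 6, xbar = 67/6 ≈ 11.166667, ybar = 79/6 ≈ 13.166667
Sxy = sum((xi-xbar)(yi-ybar)) = -37/6 ≈ -6.166667
Sxx = sum((xi-xbar)^2) = 449/6 ≈ 74.833333
b = Sxy / Sxx = -37/449 ≈ -0.082405

-0.0824


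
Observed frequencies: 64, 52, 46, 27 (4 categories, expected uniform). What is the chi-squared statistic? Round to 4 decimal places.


chi2 = sum((O-E)^2/E), E = total/4
total = 189, E = 189/4 = 47.25
(64 - 47.25)^2 / 47.25 = 280.5625 / 47.25 = 4489/756 ≈ 5.937831
(52 - 47.25)^2 / 47.25 = 22.5625 / 47.25 = 361/756 ≈ 0.477513
(46 - 47.25)^2 / 47.25 = 1.5625 / 47.25 = 25/756 ≈ 0.033069
(27 - 47.25)^2 / 47.25 = 410.0625 / 47.25 = 243/28 ≈ 8.678571
chi2 = 953/63 ≈ 15.126984

15.1270


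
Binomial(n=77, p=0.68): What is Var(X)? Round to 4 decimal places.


Var = n*p*(1-p) = 77 * 0.68 * 0.32 = 16.7552

16.7552


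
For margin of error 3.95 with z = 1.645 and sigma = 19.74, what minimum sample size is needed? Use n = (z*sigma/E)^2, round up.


z*sigma/E = 1.645 * 19.74 / 3.95 ≈ 8.220835
(z*sigma/E)^2 ≈ 67.582135
round up: n = 68

68


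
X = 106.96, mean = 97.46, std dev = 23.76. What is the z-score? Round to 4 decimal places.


z = (X - mu) / sigma
X - mu = 106.96 - 97.46 = 9.5
z = 9.5 / 23.76 = 475/1188 ≈ 0.399832

0.3998


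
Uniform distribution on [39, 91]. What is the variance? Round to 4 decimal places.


Var = (b-a)^2 / 12
(b-a)^2 = (91 - 39)^2 = 2704
Var = 2704/12 ≈ 225.333333

225.3333


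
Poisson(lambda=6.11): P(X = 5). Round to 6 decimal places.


P = e^(-lam) * lam^k / k!
e^(-6.11) ≈ 0.002220551
lam^k = 6.11^5 ≈ 8515.419568
k! = 5! = 120
P = 0.002220551 * 8515.419568 / 120 ≈ 0.157574

0.157574


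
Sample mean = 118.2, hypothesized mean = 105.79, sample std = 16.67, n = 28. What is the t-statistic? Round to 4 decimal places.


t = (xbar - mu0) / (s/sqrt(n))
xbar - mu0 = 118.2 - 105.79 = 12.41
sqrt(28) ≈ 5.29150262
s/sqrt(n) = 16.67 / 5.29150262 ≈ 3.15033388
t = 12.41 / 3.15033388 ≈ 3.939265

3.9393


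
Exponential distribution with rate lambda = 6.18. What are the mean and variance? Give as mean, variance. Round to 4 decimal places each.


mean = 1/lam, var = 1/lam^2
mean = 1 / 6.18 = 50/309 ≈ 0.161812
lam^2 = 6.18^2 = 38.1924
var = 1 / 38.1924 ≈ 0.026183

0.1618, 0.0262


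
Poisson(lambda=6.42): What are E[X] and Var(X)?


E[X] = Var(X) = lambda = 6.42

6.42, 6.42


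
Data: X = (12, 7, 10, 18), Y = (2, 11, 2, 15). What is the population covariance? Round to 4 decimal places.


Cov = (1/n)*sum((xi-xbar)(yi-ybar))
n = 4, xbar = 47/4 = 11.75, ybar = 30/4 = 7.5
sum((xi-xbar)(yi-ybar)) = 38.5
Cov = 38.5 / 4 = 9.625

9.6250


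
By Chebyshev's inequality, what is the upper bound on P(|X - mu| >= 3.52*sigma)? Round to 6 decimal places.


P <= 1/k^2
k^2 = 3.52^2 = 12.3904
1/k^2 = 1 / 12.3904 = 625/7744 ≈ 0.08070764

0.080708


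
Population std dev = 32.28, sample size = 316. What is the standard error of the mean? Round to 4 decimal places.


SE = sigma / sqrt(n)
sqrt(316) ≈ 17.776389
SE = 32.28 / 17.776389 ≈ 1.815892

1.8159


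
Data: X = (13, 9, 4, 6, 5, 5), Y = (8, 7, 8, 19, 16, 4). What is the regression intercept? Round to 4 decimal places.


a = ybar - b*xbar, where b = sum((xi-xbar)(yi-ybar)) / sum((xi-xbar)^2)
n = 6, xbar = 42/6 = 7, ybar = 62/6 = 31/3 ≈ 10.333333
Sxy = sum((xi-xbar)(yi-ybar)) = -21
Sxx = sum((xi-xbar)^2) = 58
b = Sxy / Sxx = -21/58 ≈ -0.362069
a = 10.333333 - (-0.362069) * 7 = 2239/174 ≈ 12.867816

12.8678


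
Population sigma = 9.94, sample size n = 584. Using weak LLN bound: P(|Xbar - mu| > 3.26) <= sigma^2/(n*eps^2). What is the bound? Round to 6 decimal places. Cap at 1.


bound = min(1, sigma^2/(n*eps^2))
sigma^2 = 9.94^2 = 98.8036
n*eps^2 = 584 * 3.26^2 = 584 * 10.6276 = 6206.5184
sigma^2/(n*eps^2) = 98.8036 / 6206.5184 ≈ 0.01591933

0.015919


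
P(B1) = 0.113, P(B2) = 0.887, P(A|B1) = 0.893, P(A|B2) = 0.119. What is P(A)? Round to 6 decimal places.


P(A) = P(A|B1)*P(B1) + P(A|B2)*P(B2)
P(A|B1)*P(B1) = 0.893 * 0.113 = 0.100909
P(A|B2)*P(B2) = 0.119 * 0.887 = 0.105553
P(A) = 0.100909 + 0.105553 = 0.206462

0.206462


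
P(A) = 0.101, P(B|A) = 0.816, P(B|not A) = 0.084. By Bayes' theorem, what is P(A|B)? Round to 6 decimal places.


P(A|B) = P(B|A)*P(A) / P(B), P(B) = P(B|A)*P(A) + P(B|not A)*P(not A)
P(B|A)*P(A) = 0.816 * 0.101 = 0.082416
P(B|not A)*P(not A) = 0.084 * 0.899 = 0.075516
P(B) = 0.082416 + 0.075516 = 0.157932
P(A|B) = 0.082416 / 0.157932 ≈ 0.52184484

0.521845


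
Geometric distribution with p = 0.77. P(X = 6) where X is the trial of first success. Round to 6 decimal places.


P = (1-p)^(k-1) * p
(1-p)^(k-1) = 0.23^5 = 0.0006436343
P = 0.0006436343 * 0.77 ≈ 0.0004955984

0.000496


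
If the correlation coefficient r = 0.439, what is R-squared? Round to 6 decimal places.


R^2 = r^2 = (0.439)^2 = 0.192721

0.192721


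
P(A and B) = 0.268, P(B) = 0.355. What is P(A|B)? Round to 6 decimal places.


P(A|B) = P(A and B) / P(B) = 0.268 / 0.355 = 268/355 ≈ 0.75492958

0.754930


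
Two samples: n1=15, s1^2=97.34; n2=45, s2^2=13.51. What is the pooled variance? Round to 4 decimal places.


sp^2 = ((n1-1)*s1^2 + (n2-1)*s2^2)/(n1+n2-2)
(n1-1)*s1^2 = 14 * 97.34 = 1362.76
(n2-1)*s2^2 = 44 * 13.51 = 594.44
numerator = 1362.76 + 594.44 = 1957.2
n1+n2-2 = 58
sp^2 = 1957.2 / 58 = 4893/145 ≈ 33.744828

33.7448


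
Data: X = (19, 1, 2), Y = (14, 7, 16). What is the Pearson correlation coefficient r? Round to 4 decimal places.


r = sum((xi-xbar)(yi-ybar)) / sqrt(sum((xi-xbar)^2) * sum((yi-ybar)^2))
n = 3, xbar = 22/3 ≈ 7.333333, ybar = 37/3 ≈ 12.333333
Sxy = sum((xi-xbar)(yi-ybar)) = 101/3 ≈ 33.666667
Sxx = sum((xi-xbar)^2) = 614/3 ≈ 204.666667
Syy = sum((yi-ybar)^2) = 134/3 ≈ 44.666667
sqrt(Sxx*Syy) ≈ 95.612644
r = Sxy / sqrt(Sxx*Syy) = 33.666667 / 95.612644 ≈ 0.352115

0.3521


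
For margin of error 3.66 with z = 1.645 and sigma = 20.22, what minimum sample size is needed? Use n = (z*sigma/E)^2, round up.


z*sigma/E = 1.645 * 20.22 / 3.66 ≈ 9.087951
(z*sigma/E)^2 ≈ 82.590850
round up: n = 83

83


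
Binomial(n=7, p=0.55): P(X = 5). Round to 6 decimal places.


P = C(n,k) * p^k * (1-p)^(n-k)
C(7,5) = 21
p^k = 0.55^5 ≈ 0.05032844
(1-p)^(n-k) = 0.45^2 = 0.2025
P = 21 * 0.05032844 * 0.2025 ≈ 0.214022

0.214022


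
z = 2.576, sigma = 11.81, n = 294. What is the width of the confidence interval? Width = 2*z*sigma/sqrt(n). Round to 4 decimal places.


width = 2*z*sigma/sqrt(n)
2*z*sigma = 2 * 2.576 * 11.81 = 60.84512
sqrt(294) ≈ 17.146428
width = 60.84512 / 17.146428 ≈ 3.548559

3.5486


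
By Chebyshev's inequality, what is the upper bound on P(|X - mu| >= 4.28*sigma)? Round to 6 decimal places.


P <= 1/k^2
k^2 = 4.28^2 = 18.3184
1/k^2 = 1 / 18.3184 ≈ 0.05458992

0.054590


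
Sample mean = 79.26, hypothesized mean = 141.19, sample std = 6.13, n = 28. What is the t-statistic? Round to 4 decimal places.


t = (xbar - mu0) / (s/sqrt(n))
xbar - mu0 = 79.26 - 141.19 = -61.93
sqrt(28) ≈ 5.29150262
s/sqrt(n) = 6.13 / 5.29150262 ≈ 1.15846111
t = -61.93 / 1.15846111 ≈ -53.458851

-53.4589


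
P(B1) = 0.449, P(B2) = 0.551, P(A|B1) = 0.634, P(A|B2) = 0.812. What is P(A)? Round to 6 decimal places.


P(A) = P(A|B1)*P(B1) + P(A|B2)*P(B2)
P(A|B1)*P(B1) = 0.634 * 0.449 = 0.284666
P(A|B2)*P(B2) = 0.812 * 0.551 = 0.447412
P(A) = 0.284666 + 0.447412 = 0.732078

0.732078


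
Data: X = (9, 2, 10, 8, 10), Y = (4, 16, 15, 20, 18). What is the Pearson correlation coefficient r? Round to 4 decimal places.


r = sum((xi-xbar)(yi-ybar)) / sqrt(sum((xi-xbar)^2) * sum((yi-ybar)^2))
n = 5, xbar = 39/5 = 7.8, ybar = 73/5 = 14.6
Sxy = sum((xi-xbar)(yi-ybar)) = -11.4
Sxx = sum((xi-xbar)^2) = 44.8
Syy = sum((yi-ybar)^2) = 155.2
sqrt(Sxx*Syy) ≈ 83.384411
r = Sxy / sqrt(Sxx*Syy) = -11.4 / 83.384411 ≈ -0.136716

-0.1367


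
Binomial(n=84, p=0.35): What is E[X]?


E[X] = n*p = 84 * 0.35 = 29.4

29.4


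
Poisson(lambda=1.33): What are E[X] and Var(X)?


E[X] = Var(X) = lambda = 1.33

1.33, 1.33


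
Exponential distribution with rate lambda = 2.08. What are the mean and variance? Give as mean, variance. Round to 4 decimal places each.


mean = 1/lam, var = 1/lam^2
mean = 1 / 2.08 = 25/52 ≈ 0.480769
lam^2 = 2.08^2 = 4.3264
var = 1 / 4.3264 = 625/2704 ≈ 0.231139

0.4808, 0.2311


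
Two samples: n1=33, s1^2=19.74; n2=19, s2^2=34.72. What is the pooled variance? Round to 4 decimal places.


sp^2 = ((n1-1)*s1^2 + (n2-1)*s2^2)/(n1+n2-2)
(n1-1)*s1^2 = 32 * 19.74 = 631.68
(n2-1)*s2^2 = 18 * 34.72 = 624.96
numerator = 631.68 + 624.96 = 1256.64
n1+n2-2 = 50
sp^2 = 1256.64 / 50 = 25.1328

25.1328


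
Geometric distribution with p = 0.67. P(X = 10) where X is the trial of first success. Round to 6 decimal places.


P = (1-p)^(k-1) * p
(1-p)^(k-1) = 0.33^9 ≈ 0.00004641148
P = 0.00004641148 * 0.67 ≈ 0.00003109569

0.000031


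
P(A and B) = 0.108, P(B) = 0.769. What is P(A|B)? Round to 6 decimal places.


P(A|B) = P(A and B) / P(B) = 0.108 / 0.769 = 108/769 ≈ 0.14044213

0.140442


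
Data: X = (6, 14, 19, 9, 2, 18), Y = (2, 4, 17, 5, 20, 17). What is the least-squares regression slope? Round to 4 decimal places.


b = sum((xi-xbar)(yi-ybar)) / sum((xi-xbar)^2)
n = 6, xbar = 68/6 = 34/3 ≈ 11.333333, ybar = 65/6 ≈ 10.833333
Sxy = sum((xi-xbar)(yi-ybar)) = 136/3 ≈ 45.333333
Sxx = sum((xi-xbar)^2) = 694/3 ≈ 231.333333
b = Sxy / Sxx = 68/347 ≈ 0.195965

0.1960


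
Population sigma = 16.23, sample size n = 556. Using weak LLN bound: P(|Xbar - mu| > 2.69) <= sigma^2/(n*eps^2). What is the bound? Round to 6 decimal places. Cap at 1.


bound = min(1, sigma^2/(n*eps^2))
sigma^2 = 16.23^2 = 263.4129
n*eps^2 = 556 * 2.69^2 = 556 * 7.2361 = 4023.2716
sigma^2/(n*eps^2) = 263.4129 / 4023.2716 ≈ 0.06547231

0.065472


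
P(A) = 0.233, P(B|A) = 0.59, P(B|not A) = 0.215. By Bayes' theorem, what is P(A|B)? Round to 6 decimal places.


P(A|B) = P(B|A)*P(A) / P(B), P(B) = P(B|A)*P(A) + P(B|not A)*P(not A)
P(B|A)*P(A) = 0.59 * 0.233 = 0.13747
P(B|not A)*P(not A) = 0.215 * 0.767 = 0.164905
P(B) = 0.13747 + 0.164905 = 0.302375
P(A|B) = 0.13747 / 0.302375 = 466/1025 ≈ 0.45463415

0.454634


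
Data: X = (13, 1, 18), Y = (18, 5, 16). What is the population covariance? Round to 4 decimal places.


Cov = (1/n)*sum((xi-xbar)(yi-ybar))
n = 3, xbar = 32/3 ≈ 10.666667, ybar = 39/3 = 13
sum((xi-xbar)(yi-ybar)) = 111
Cov = 111 / 3 = 37

37.0000


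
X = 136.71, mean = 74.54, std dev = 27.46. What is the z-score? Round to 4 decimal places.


z = (X - mu) / sigma
X - mu = 136.71 - 74.54 = 62.17
z = 62.17 / 27.46 = 6217/2746 ≈ 2.264020

2.2640


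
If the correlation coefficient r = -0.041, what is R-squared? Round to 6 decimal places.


R^2 = r^2 = (-0.041)^2 = 0.001681

0.001681


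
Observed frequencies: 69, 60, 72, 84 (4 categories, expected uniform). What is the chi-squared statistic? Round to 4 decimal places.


chi2 = sum((O-E)^2/E), E = total/4
total = 285, E = 285/4 = 71.25
(69 - 71.25)^2 / 71.25 = 5.0625 / 71.25 = 27/380 ≈ 0.071053
(60 - 71.25)^2 / 71.25 = 126.5625 / 71.25 = 135/76 ≈ 1.776316
(72 - 71.25)^2 / 71.25 = 0.5625 / 71.25 = 3/380 ≈ 0.007895
(84 - 71.25)^2 / 71.25 = 162.5625 / 71.25 = 867/380 ≈ 2.281579
chi2 = 393/95 ≈ 4.136842

4.1368


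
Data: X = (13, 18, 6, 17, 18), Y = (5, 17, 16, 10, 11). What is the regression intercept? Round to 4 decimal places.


a = ybar - b*xbar, where b = sum((xi-xbar)(yi-ybar)) / sum((xi-xbar)^2)
n = 5, xbar = 72/5 = 14.4, ybar = 59/5 = 11.8
Sxy = sum((xi-xbar)(yi-ybar)) = -14.6
Sxx = sum((xi-xbar)^2) = 105.2
b = Sxy / Sxx = -73/526 ≈ -0.138783
a = 11.8 - (-0.138783) * 14.4 = 3629/263 ≈ 13.798479

13.7985


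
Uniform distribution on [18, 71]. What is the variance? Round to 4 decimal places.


Var = (b-a)^2 / 12
(b-a)^2 = (71 - 18)^2 = 2809
Var = 2809/12 ≈ 234.083333

234.0833


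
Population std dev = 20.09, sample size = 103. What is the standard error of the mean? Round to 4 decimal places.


SE = sigma / sqrt(n)
sqrt(103) ≈ 10.148892
SE = 20.09 / 10.148892 ≈ 1.979527

1.9795


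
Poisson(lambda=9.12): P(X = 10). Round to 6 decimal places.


P = e^(-lam) * lam^k / k!
e^(-9.12) ≈ 0.0001094547
lam^k = 9.12^10 ≈ 3980598575.793346
k! = 10! = 3628800
P = 0.0001094547 * 3980598575.793346 / 3628800 ≈ 0.120066

0.120066


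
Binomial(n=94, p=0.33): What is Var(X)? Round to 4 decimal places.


Var = n*p*(1-p) = 94 * 0.33 * 0.67 = 20.7834

20.7834


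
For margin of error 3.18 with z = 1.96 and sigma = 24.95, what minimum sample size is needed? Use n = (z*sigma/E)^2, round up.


z*sigma/E = 1.96 * 24.95 / 3.18 = 24451/1590 ≈ 15.377987
(z*sigma/E)^2 ≈ 236.482497
round up: n = 237

237


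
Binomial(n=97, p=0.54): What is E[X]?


E[X] = n*p = 97 * 0.54 = 52.38

52.38


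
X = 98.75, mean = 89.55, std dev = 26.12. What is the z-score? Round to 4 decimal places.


z = (X - mu) / sigma
X - mu = 98.75 - 89.55 = 9.2
z = 9.2 / 26.12 = 230/653 ≈ 0.352221

0.3522


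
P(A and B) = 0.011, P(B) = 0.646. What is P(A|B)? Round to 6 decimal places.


P(A|B) = P(A and B) / P(B) = 0.011 / 0.646 = 11/646 ≈ 0.01702786

0.017028


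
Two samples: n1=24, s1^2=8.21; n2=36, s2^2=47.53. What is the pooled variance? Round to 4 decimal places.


sp^2 = ((n1-1)*s1^2 + (n2-1)*s2^2)/(n1+n2-2)
(n1-1)*s1^2 = 23 * 8.21 = 188.83
(n2-1)*s2^2 = 35 * 47.53 = 1663.55
numerator = 188.83 + 1663.55 = 1852.38
n1+n2-2 = 58
sp^2 = 1852.38 / 58 = 92619/2900 ≈ 31.937586

31.9376


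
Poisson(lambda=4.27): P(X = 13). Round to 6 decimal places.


P = e^(-lam) * lam^k / k!
e^(-4.27) ≈ 0.01398178
lam^k = 4.27^13 ≈ 156878119.690662
k! = 13! = 6227020800
P = 0.01398178 * 156878119.690662 / 6227020800 ≈ 0.000352

0.000352


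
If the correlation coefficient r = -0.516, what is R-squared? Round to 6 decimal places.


R^2 = r^2 = (-0.516)^2 = 0.266256

0.266256


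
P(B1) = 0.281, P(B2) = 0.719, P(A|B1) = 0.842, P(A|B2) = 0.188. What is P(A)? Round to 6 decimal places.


P(A) = P(A|B1)*P(B1) + P(A|B2)*P(B2)
P(A|B1)*P(B1) = 0.842 * 0.281 = 0.236602
P(A|B2)*P(B2) = 0.188 * 0.719 = 0.135172
P(A) = 0.236602 + 0.135172 = 0.371774

0.371774


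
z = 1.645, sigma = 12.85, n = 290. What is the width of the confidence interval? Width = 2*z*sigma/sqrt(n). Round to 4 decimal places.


width = 2*z*sigma/sqrt(n)
2*z*sigma = 2 * 1.645 * 12.85 = 42.2765
sqrt(290) ≈ 17.029386
width = 42.2765 / 17.029386 ≈ 2.482562

2.4826


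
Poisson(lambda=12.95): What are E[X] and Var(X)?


E[X] = Var(X) = lambda = 12.95

12.95, 12.95


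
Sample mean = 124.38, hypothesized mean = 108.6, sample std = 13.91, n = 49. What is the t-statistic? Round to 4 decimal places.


t = (xbar - mu0) / (s/sqrt(n))
xbar - mu0 = 124.38 - 108.6 = 15.78
sqrt(49) = 7
s/sqrt(n) = 13.91 / 7 = 1391/700 ≈ 1.98714286
t = 15.78 / 1.98714286 = 11046/1391 ≈ 7.941050

7.9410


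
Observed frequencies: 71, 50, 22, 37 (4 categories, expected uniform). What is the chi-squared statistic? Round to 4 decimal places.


chi2 = sum((O-E)^2/E), E = total/4
total = 180, E = 180/4 = 45
(71 - 45)^2 / 45 = 676 / 45 = 676/45 ≈ 15.022222
(50 - 45)^2 / 45 = 25 / 45 = 5/9 ≈ 0.555556
(22 - 45)^2 / 45 = 529 / 45 = 529/45 ≈ 11.755556
(37 - 45)^2 / 45 = 64 / 45 = 64/45 ≈ 1.422222
chi2 = 1294/45 ≈ 28.755556

28.7556


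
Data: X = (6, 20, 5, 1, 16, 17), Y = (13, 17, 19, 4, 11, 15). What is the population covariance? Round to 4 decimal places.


Cov = (1/n)*sum((xi-xbar)(yi-ybar))
n = 6, xbar = 65/6 ≈ 10.833333, ybar = 79/6 ≈ 13.166667
sum((xi-xbar)(yi-ybar)) = 553/6 ≈ 92.166667
Cov = 92.166667 / 6 = 553/36 ≈ 15.361111

15.3611


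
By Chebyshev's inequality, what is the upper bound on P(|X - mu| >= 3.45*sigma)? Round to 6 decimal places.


P <= 1/k^2
k^2 = 3.45^2 = 11.9025
1/k^2 = 1 / 11.9025 = 400/4761 ≈ 0.08401596

0.084016


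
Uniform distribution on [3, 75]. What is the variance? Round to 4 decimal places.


Var = (b-a)^2 / 12
(b-a)^2 = (75 - 3)^2 = 5184
Var = 5184/12 = 432

432.0000


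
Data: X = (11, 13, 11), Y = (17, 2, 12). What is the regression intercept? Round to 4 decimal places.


a = ybar - b*xbar, where b = sum((xi-xbar)(yi-ybar)) / sum((xi-xbar)^2)
n = 3, xbar = 35/3 ≈ 11.666667, ybar = 31/3 ≈ 10.333333
Sxy = sum((xi-xbar)(yi-ybar)) = -50/3 ≈ -16.666667
Sxx = sum((xi-xbar)^2) = 8/3 ≈ 2.666667
b = Sxy / Sxx = -6.25
a = 10.333333 - (-6.25) * 11.666667 = 83.25

83.2500


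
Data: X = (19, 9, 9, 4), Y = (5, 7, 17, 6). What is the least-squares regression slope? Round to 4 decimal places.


b = sum((xi-xbar)(yi-ybar)) / sum((xi-xbar)^2)
n = 4, xbar = 41/4 = 10.25, ybar = 35/4 = 8.75
Sxy = sum((xi-xbar)(yi-ybar)) = -23.75
Sxx = sum((xi-xbar)^2) = 118.75
b = Sxy / Sxx = -0.2

-0.2000


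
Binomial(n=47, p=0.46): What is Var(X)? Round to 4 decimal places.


Var = n*p*(1-p) = 47 * 0.46 * 0.54 = 11.6748

11.6748


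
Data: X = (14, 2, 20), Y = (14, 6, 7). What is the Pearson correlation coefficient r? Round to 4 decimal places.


r = sum((xi-xbar)(yi-ybar)) / sqrt(sum((xi-xbar)^2) * sum((yi-ybar)^2))
n = 3, xbar = 36/3 = 12, ybar = 27/3 = 9
Sxy = sum((xi-xbar)(yi-ybar)) = 24
Sxx = sum((xi-xbar)^2) = 168
Syy = sum((yi-ybar)^2) = 38
sqrt(Sxx*Syy) ≈ 79.899937
r = Sxy / sqrt(Sxx*Syy) = 24 / 79.899937 ≈ 0.300376

0.3004


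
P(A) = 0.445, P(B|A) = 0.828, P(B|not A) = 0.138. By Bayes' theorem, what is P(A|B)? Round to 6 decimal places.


P(A|B) = P(B|A)*P(A) / P(B), P(B) = P(B|A)*P(A) + P(B|not A)*P(not A)
P(B|A)*P(A) = 0.828 * 0.445 = 0.36846
P(B|not A)*P(not A) = 0.138 * 0.555 = 0.07659
P(B) = 0.36846 + 0.07659 = 0.44505
P(A|B) = 0.36846 / 0.44505 = 178/215 ≈ 0.82790698

0.827907


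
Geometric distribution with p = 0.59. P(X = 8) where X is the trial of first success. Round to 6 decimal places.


P = (1-p)^(k-1) * p
(1-p)^(k-1) = 0.41^7 ≈ 0.001947543
P = 0.001947543 * 0.59 ≈ 0.001149050

0.001149


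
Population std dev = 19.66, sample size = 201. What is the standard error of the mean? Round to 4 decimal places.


SE = sigma / sqrt(n)
sqrt(201) ≈ 14.177447
SE = 19.66 / 14.177447 ≈ 1.386709

1.3867


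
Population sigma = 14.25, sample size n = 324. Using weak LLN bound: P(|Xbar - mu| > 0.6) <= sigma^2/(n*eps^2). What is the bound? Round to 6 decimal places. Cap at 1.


bound = min(1, sigma^2/(n*eps^2))
sigma^2 = 14.25^2 = 203.0625
n*eps^2 = 324 * 0.6^2 = 324 * 0.36 = 116.64
sigma^2/(n*eps^2) = 203.0625 / 116.64 = 9025/5184 ≈ 1.74093364
this exceeds 1, so the bound is capped at 1

1.000000


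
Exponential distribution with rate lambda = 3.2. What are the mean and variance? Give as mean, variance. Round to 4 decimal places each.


mean = 1/lam, var = 1/lam^2
mean = 1 / 3.2 = 0.3125
lam^2 = 3.2^2 = 10.24
var = 1 / 10.24 = 25/256 ≈ 0.097656

0.3125, 0.0977


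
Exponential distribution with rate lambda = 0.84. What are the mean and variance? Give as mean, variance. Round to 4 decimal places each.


mean = 1/lam, var = 1/lam^2
mean = 1 / 0.84 = 25/21 ≈ 1.190476
lam^2 = 0.84^2 = 0.7056
var = 1 / 0.7056 = 625/441 ≈ 1.417234

1.1905, 1.4172


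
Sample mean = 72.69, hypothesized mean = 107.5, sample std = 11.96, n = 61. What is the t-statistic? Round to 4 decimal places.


t = (xbar - mu0) / (s/sqrt(n))
xbar - mu0 = 72.69 - 107.5 = -34.81
sqrt(61) ≈ 7.81024968
s/sqrt(n) = 11.96 / 7.81024968 ≈ 1.53132108
t = -34.81 / 1.53132108 ≈ -22.732006

-22.7320


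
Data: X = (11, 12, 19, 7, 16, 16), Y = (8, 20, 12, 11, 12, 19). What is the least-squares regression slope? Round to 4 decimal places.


b = sum((xi-xbar)(yi-ybar)) / sum((xi-xbar)^2)
n = 6, xbar = 81/6 = 13.5, ybar = 82/6 = 41/3 ≈ 13.666667
Sxy = sum((xi-xbar)(yi-ybar)) = 22
Sxx = sum((xi-xbar)^2) = 93.5
b = Sxy / Sxx = 4/17 ≈ 0.235294

0.2353


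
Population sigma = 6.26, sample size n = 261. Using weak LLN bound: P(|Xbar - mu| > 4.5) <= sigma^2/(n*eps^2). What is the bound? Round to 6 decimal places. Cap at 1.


bound = min(1, sigma^2/(n*eps^2))
sigma^2 = 6.26^2 = 39.1876
n*eps^2 = 261 * 4.5^2 = 261 * 20.25 = 5285.25
sigma^2/(n*eps^2) = 39.1876 / 5285.25 ≈ 0.00741452

0.007415


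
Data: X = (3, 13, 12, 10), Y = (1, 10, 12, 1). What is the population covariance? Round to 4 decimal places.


Cov = (1/n)*sum((xi-xbar)(yi-ybar))
n = 4, xbar = 38/4 = 9.5, ybar = 24/4 = 6
sum((xi-xbar)(yi-ybar)) = 59
Cov = 59 / 4 = 14.75

14.7500


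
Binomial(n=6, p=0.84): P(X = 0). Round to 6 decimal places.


P = C(n,k) * p^k * (1-p)^(n-k)
C(6,0) = 1
p^k = 0.84^0 = 1
(1-p)^(n-k) = 0.16^6 ≈ 0.00001677722
P = 1 * 1 * 0.00001677722 ≈ 0.000017

0.000017


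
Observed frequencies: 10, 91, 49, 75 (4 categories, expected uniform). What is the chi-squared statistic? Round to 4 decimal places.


chi2 = sum((O-E)^2/E), E = total/4
total = 225, E = 225/4 = 56.25
(10 - 56.25)^2 / 56.25 = 2139.0625 / 56.25 = 1369/36 ≈ 38.027778
(91 - 56.25)^2 / 56.25 = 1207.5625 / 56.25 = 19321/900 ≈ 21.467778
(49 - 56.25)^2 / 56.25 = 52.5625 / 56.25 = 841/900 ≈ 0.934444
(75 - 56.25)^2 / 56.25 = 351.5625 / 56.25 = 6.25
chi2 = 66.68

66.6800


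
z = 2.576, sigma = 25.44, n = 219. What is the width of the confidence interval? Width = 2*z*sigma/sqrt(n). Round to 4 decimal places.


width = 2*z*sigma/sqrt(n)
2*z*sigma = 2 * 2.576 * 25.44 = 131.06688
sqrt(219) ≈ 14.798649
width = 131.06688 / 14.798649 ≈ 8.856679

8.8567


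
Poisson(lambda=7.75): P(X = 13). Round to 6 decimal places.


P = e^(-lam) * lam^k / k!
e^(-7.75) ≈ 0.0004307425
lam^k = 7.75^13 ≈ 363849793336.466589
k! = 13! = 6227020800
P = 0.0004307425 * 363849793336.466589 / 6227020800 ≈ 0.025169

0.025169


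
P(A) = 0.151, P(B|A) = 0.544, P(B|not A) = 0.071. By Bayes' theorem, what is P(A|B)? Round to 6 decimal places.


P(A|B) = P(B|A)*P(A) / P(B), P(B) = P(B|A)*P(A) + P(B|not A)*P(not A)
P(B|A)*P(A) = 0.544 * 0.151 = 0.082144
P(B|not A)*P(not A) = 0.071 * 0.849 = 0.060279
P(B) = 0.082144 + 0.060279 = 0.142423
P(A|B) = 0.082144 / 0.142423 ≈ 0.57676078

0.576761


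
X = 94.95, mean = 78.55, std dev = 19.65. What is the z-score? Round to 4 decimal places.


z = (X - mu) / sigma
X - mu = 94.95 - 78.55 = 16.4
z = 16.4 / 19.65 = 328/393 ≈ 0.834606

0.8346


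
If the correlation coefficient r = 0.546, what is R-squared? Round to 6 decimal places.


R^2 = r^2 = (0.546)^2 = 0.298116

0.298116


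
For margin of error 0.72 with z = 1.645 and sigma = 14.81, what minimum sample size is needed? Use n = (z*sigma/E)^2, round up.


z*sigma/E = 1.645 * 14.81 / 0.72 ≈ 33.836736
(z*sigma/E)^2 ≈ 1144.924711
round up: n = 1145

1145


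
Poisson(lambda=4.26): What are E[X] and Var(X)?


E[X] = Var(X) = lambda = 4.26

4.26, 4.26


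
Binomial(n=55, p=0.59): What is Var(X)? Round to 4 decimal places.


Var = n*p*(1-p) = 55 * 0.59 * 0.41 = 13.3045

13.3045


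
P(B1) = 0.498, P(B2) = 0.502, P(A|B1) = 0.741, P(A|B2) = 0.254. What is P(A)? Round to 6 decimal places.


P(A) = P(A|B1)*P(B1) + P(A|B2)*P(B2)
P(A|B1)*P(B1) = 0.741 * 0.498 = 0.369018
P(A|B2)*P(B2) = 0.254 * 0.502 = 0.127508
P(A) = 0.369018 + 0.127508 = 0.496526

0.496526


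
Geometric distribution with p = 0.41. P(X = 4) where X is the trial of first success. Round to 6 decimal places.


P = (1-p)^(k-1) * p
(1-p)^(k-1) = 0.59^3 = 0.205379
P = 0.205379 * 0.41 = 0.08420539

0.084205


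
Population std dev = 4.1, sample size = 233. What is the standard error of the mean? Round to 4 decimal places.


SE = sigma / sqrt(n)
sqrt(233) ≈ 15.264338
SE = 4.1 / 15.264338 ≈ 0.268600

0.2686


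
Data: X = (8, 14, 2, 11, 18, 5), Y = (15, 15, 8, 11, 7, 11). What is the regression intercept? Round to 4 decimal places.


a = ybar - b*xbar, where b = sum((xi-xbar)(yi-ybar)) / sum((xi-xbar)^2)
n = 6, xbar = 58/6 = 29/3 ≈ 9.666667, ybar = 67/6 ≈ 11.166667
Sxy = sum((xi-xbar)(yi-ybar)) = 1/3 ≈ 0.333333
Sxx = sum((xi-xbar)^2) = 520/3 ≈ 173.333333
b = Sxy / Sxx = 1/520 ≈ 0.001923
a = 11.166667 - 0.001923 * 9.666667 = 5797/520 ≈ 11.148077

11.1481


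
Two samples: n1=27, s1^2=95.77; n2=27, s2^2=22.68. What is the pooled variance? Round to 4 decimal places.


sp^2 = ((n1-1)*s1^2 + (n2-1)*s2^2)/(n1+n2-2)
(n1-1)*s1^2 = 26 * 95.77 = 2490.02
(n2-1)*s2^2 = 26 * 22.68 = 589.68
numerator = 2490.02 + 589.68 = 3079.7
n1+n2-2 = 52
sp^2 = 3079.7 / 52 = 59.225

59.2250


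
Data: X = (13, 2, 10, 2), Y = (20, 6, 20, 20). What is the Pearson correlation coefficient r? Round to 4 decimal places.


r = sum((xi-xbar)(yi-ybar)) / sqrt(sum((xi-xbar)^2) * sum((yi-ybar)^2))
n = 4, xbar = 27/4 = 6.75, ybar = 66/4 = 16.5
Sxy = sum((xi-xbar)(yi-ybar)) = 66.5
Sxx = sum((xi-xbar)^2) = 94.75
Syy = sum((yi-ybar)^2) = 147
sqrt(Sxx*Syy) ≈ 118.018007
r = Sxy / sqrt(Sxx*Syy) = 66.5 / 118.018007 ≈ 0.563473

0.5635


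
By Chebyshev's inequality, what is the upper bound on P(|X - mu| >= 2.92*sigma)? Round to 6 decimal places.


P <= 1/k^2
k^2 = 2.92^2 = 8.5264
1/k^2 = 1 / 8.5264 = 625/5329 ≈ 0.11728279

0.117283


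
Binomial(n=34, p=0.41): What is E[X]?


E[X] = n*p = 34 * 0.41 = 13.94

13.94


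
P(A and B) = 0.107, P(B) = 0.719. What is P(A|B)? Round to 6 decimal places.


P(A|B) = P(A and B) / P(B) = 0.107 / 0.719 = 107/719 ≈ 0.14881780

0.148818


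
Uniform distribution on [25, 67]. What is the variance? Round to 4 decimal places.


Var = (b-a)^2 / 12
(b-a)^2 = (67 - 25)^2 = 1764
Var = 1764/12 = 147

147.0000


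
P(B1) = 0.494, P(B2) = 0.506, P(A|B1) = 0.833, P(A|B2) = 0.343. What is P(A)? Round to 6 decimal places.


P(A) = P(A|B1)*P(B1) + P(A|B2)*P(B2)
P(A|B1)*P(B1) = 0.833 * 0.494 = 0.411502
P(A|B2)*P(B2) = 0.343 * 0.506 = 0.173558
P(A) = 0.411502 + 0.173558 = 0.58506

0.585060


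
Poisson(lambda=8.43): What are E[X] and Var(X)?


E[X] = Var(X) = lambda = 8.43

8.43, 8.43


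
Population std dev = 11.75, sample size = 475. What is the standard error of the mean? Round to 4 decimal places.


SE = sigma / sqrt(n)
sqrt(475) ≈ 21.794495
SE = 11.75 / 21.794495 ≈ 0.539127

0.5391


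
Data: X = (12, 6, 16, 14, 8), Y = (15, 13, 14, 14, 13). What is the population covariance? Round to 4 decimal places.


Cov = (1/n)*sum((xi-xbar)(yi-ybar))
n = 5, xbar = 56/5 = 11.2, ybar = 69/5 = 13.8
sum((xi-xbar)(yi-ybar)) = 9.2
Cov = 9.2 / 5 = 1.84

1.8400


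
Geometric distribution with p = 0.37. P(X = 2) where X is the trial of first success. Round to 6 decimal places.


P = (1-p)^(k-1) * p
(1-p)^(k-1) = 0.63^1 = 0.63
P = 0.63 * 0.37 = 0.2331

0.233100


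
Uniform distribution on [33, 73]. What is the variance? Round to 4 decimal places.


Var = (b-a)^2 / 12
(b-a)^2 = (73 - 33)^2 = 1600
Var = 1600/12 ≈ 133.333333

133.3333


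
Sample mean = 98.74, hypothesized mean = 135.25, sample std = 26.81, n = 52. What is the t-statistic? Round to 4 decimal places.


t = (xbar - mu0) / (s/sqrt(n))
xbar - mu0 = 98.74 - 135.25 = -36.51
sqrt(52) ≈ 7.21110255
s/sqrt(n) = 26.81 / 7.21110255 ≈ 3.71787807
t = -36.51 / 3.71787807 ≈ -9.820118

-9.8201


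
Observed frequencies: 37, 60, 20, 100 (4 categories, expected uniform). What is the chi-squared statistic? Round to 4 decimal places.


chi2 = sum((O-E)^2/E), E = total/4
total = 217, E = 217/4 = 54.25
(37 - 54.25)^2 / 54.25 = 297.5625 / 54.25 = 4761/868 ≈ 5.485023
(60 - 54.25)^2 / 54.25 = 33.0625 / 54.25 = 529/868 ≈ 0.609447
(20 - 54.25)^2 / 54.25 = 1173.0625 / 54.25 = 18769/868 ≈ 21.623272
(100 - 54.25)^2 / 54.25 = 2093.0625 / 54.25 = 33489/868 ≈ 38.581797
chi2 = 14387/217 ≈ 66.299539

66.2995


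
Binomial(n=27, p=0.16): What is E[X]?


E[X] = n*p = 27 * 0.16 = 4.32

4.32


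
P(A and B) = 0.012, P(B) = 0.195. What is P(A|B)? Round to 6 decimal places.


P(A|B) = P(A and B) / P(B) = 0.012 / 0.195 = 4/65 ≈ 0.06153846

0.061538


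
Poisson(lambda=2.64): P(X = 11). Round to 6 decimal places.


P = e^(-lam) * lam^k / k!
e^(-2.64) ≈ 0.07136127
lam^k = 2.64^11 ≈ 43415.338909
k! = 11! = 39916800
P = 0.07136127 * 43415.338909 / 39916800 ≈ 0.000078

0.000078


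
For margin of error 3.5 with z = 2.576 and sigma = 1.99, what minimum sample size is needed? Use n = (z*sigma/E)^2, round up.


z*sigma/E = 2.576 * 1.99 / 3.5 = 1.46464
(z*sigma/E)^2 ≈ 2.145170
round up: n = 3

3


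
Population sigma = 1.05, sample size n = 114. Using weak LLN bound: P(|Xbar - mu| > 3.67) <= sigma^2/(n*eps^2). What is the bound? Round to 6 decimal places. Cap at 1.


bound = min(1, sigma^2/(n*eps^2))
sigma^2 = 1.05^2 = 1.1025
n*eps^2 = 114 * 3.67^2 = 114 * 13.4689 = 1535.4546
sigma^2/(n*eps^2) = 1.1025 / 1535.4546 ≈ 0.00071803

0.000718
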